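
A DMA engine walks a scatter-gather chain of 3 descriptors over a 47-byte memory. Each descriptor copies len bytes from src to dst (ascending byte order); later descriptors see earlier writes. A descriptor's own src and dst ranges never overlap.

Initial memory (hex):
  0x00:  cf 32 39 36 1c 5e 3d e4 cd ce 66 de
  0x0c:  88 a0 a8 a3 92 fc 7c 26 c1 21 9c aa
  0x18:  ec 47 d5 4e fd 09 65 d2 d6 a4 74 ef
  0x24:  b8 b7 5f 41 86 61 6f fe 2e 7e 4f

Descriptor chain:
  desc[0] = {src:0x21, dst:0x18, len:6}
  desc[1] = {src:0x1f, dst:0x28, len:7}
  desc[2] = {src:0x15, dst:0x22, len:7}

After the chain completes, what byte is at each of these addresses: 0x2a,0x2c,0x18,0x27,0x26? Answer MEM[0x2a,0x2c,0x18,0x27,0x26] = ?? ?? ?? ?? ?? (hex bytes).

MEM[0x2a,0x2c,0x18,0x27,0x26] = a4 ef a4 ef 74

#0 dst[0x18+6] := {0xa4,0x74,0xef,0xb8,0xb7,0x5f}
#1 dst[0x28+7] := {0xd2,0xd6,0xa4,0x74,0xef,0xb8,0xb7}
#2 dst[0x22+7] := {0x21,0x9c,0xaa,0xa4,0x74,0xef,0xb8}
query mem[0x2a]=0xa4, mem[0x2c]=0xef, mem[0x18]=0xa4, mem[0x27]=0xef, mem[0x26]=0x74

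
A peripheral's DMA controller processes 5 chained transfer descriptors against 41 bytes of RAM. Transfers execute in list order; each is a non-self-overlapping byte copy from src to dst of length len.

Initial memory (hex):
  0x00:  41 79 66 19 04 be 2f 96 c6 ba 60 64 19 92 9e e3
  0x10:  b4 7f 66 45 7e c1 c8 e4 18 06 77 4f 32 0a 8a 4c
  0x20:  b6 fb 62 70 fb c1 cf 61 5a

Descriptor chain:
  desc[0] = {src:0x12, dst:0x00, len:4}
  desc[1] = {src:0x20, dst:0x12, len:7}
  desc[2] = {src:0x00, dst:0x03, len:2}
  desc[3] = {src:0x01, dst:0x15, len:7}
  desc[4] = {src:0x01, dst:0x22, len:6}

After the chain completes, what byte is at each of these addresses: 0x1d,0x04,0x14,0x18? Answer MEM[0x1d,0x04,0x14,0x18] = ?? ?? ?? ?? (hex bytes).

D0: mem[0x00..0x03] <- [66 45 7e c1]
D1: mem[0x12..0x18] <- [b6 fb 62 70 fb c1 cf]
D2: mem[0x03..0x04] <- [66 45]
D3: mem[0x15..0x1b] <- [45 7e 66 45 be 2f 96]
D4: mem[0x22..0x27] <- [45 7e 66 45 be 2f]
query mem[0x1d]=0x0a, mem[0x04]=0x45, mem[0x14]=0x62, mem[0x18]=0x45

MEM[0x1d,0x04,0x14,0x18] = 0a 45 62 45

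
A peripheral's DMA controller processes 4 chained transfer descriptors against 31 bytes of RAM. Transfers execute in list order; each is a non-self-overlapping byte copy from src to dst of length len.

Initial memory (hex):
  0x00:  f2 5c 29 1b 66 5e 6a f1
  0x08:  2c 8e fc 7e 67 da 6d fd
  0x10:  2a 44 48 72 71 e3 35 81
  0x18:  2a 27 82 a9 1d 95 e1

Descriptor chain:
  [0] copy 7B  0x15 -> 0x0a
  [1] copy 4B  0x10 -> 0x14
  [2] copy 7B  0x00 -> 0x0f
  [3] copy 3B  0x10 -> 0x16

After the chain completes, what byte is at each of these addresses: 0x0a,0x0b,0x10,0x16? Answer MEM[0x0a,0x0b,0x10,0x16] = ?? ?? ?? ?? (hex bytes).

MEM[0x0a,0x0b,0x10,0x16] = e3 35 5c 5c

[0] 0x15->0x0a len=7 : e3 35 81 2a 27 82 a9
[1] 0x10->0x14 len=4 : a9 44 48 72
[2] 0x00->0x0f len=7 : f2 5c 29 1b 66 5e 6a
[3] 0x10->0x16 len=3 : 5c 29 1b
query mem[0x0a]=0xe3, mem[0x0b]=0x35, mem[0x10]=0x5c, mem[0x16]=0x5c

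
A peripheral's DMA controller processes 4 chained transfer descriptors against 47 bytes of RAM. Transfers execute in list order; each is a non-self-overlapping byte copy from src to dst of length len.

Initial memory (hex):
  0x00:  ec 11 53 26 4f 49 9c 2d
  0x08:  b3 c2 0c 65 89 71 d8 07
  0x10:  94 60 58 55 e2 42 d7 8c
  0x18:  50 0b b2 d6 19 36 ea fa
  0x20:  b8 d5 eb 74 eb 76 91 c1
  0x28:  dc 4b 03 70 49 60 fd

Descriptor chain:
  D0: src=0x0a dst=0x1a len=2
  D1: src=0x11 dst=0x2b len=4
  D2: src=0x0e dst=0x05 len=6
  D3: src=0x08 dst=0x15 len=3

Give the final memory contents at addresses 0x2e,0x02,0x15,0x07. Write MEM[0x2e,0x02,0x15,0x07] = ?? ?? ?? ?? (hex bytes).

MEM[0x2e,0x02,0x15,0x07] = e2 53 60 94

D0: mem[0x1a..0x1b] <- [0c 65]
D1: mem[0x2b..0x2e] <- [60 58 55 e2]
D2: mem[0x05..0x0a] <- [d8 07 94 60 58 55]
D3: mem[0x15..0x17] <- [60 58 55]
query mem[0x2e]=0xe2, mem[0x02]=0x53, mem[0x15]=0x60, mem[0x07]=0x94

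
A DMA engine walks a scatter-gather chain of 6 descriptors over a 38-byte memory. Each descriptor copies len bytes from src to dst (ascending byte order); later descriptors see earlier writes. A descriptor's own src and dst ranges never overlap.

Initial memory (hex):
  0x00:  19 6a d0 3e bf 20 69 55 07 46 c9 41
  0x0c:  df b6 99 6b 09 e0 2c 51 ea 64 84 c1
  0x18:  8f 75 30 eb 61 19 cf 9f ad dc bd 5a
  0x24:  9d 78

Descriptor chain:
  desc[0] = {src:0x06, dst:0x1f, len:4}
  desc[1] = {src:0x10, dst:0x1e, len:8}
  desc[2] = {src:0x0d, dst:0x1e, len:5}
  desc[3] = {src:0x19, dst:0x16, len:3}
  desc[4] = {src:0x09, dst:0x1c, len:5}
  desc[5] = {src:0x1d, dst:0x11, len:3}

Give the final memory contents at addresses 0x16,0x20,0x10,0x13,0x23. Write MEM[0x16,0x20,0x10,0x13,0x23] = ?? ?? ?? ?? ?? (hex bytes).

D0: mem[0x1f..0x22] <- [69 55 07 46]
D1: mem[0x1e..0x25] <- [09 e0 2c 51 ea 64 84 c1]
D2: mem[0x1e..0x22] <- [b6 99 6b 09 e0]
D3: mem[0x16..0x18] <- [75 30 eb]
D4: mem[0x1c..0x20] <- [46 c9 41 df b6]
D5: mem[0x11..0x13] <- [c9 41 df]
query mem[0x16]=0x75, mem[0x20]=0xb6, mem[0x10]=0x09, mem[0x13]=0xdf, mem[0x23]=0x64

MEM[0x16,0x20,0x10,0x13,0x23] = 75 b6 09 df 64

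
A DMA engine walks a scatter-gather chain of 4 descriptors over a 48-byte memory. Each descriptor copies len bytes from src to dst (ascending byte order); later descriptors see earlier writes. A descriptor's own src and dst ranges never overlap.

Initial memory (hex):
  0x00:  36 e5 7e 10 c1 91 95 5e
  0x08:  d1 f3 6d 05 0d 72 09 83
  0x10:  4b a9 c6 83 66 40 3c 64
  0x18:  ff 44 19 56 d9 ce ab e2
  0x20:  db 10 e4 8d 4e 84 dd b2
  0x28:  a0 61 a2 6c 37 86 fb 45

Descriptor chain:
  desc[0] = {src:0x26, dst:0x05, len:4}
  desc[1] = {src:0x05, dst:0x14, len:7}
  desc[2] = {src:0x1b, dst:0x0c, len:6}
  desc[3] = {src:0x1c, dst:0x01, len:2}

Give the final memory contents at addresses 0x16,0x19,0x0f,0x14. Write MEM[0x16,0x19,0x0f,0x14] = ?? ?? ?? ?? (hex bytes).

MEM[0x16,0x19,0x0f,0x14] = a0 6d ab dd

#0 dst[0x05+4] := {0xdd,0xb2,0xa0,0x61}
#1 dst[0x14+7] := {0xdd,0xb2,0xa0,0x61,0xf3,0x6d,0x05}
#2 dst[0x0c+6] := {0x56,0xd9,0xce,0xab,0xe2,0xdb}
#3 dst[0x01+2] := {0xd9,0xce}
query mem[0x16]=0xa0, mem[0x19]=0x6d, mem[0x0f]=0xab, mem[0x14]=0xdd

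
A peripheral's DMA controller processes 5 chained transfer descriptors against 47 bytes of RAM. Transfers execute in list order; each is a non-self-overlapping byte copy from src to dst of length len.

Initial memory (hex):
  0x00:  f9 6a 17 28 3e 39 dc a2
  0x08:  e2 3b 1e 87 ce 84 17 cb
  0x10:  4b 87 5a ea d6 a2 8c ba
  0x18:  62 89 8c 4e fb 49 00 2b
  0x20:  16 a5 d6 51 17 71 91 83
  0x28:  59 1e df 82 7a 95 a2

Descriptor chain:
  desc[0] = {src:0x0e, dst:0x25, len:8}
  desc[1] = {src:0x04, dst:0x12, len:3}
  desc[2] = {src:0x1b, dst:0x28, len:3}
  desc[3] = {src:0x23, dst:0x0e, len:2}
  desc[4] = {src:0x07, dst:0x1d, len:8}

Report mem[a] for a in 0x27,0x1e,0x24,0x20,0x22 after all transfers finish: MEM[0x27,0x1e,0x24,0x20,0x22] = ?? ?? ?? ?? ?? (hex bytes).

[0] 0x0e->0x25 len=8 : 17 cb 4b 87 5a ea d6 a2
[1] 0x04->0x12 len=3 : 3e 39 dc
[2] 0x1b->0x28 len=3 : 4e fb 49
[3] 0x23->0x0e len=2 : 51 17
[4] 0x07->0x1d len=8 : a2 e2 3b 1e 87 ce 84 51
query mem[0x27]=0x4b, mem[0x1e]=0xe2, mem[0x24]=0x51, mem[0x20]=0x1e, mem[0x22]=0xce

MEM[0x27,0x1e,0x24,0x20,0x22] = 4b e2 51 1e ce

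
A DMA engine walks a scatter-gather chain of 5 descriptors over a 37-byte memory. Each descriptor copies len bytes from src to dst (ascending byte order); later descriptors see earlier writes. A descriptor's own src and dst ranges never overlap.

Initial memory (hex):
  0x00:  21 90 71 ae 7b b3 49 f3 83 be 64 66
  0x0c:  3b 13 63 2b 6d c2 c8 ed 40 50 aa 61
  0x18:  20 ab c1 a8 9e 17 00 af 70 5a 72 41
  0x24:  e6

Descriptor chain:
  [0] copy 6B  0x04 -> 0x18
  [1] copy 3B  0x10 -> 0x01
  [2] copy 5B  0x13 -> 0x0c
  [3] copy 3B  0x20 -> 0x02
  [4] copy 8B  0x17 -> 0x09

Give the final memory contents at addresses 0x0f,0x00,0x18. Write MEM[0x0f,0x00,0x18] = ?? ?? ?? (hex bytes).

MEM[0x0f,0x00,0x18] = be 21 7b

#0 dst[0x18+6] := {0x7b,0xb3,0x49,0xf3,0x83,0xbe}
#1 dst[0x01+3] := {0x6d,0xc2,0xc8}
#2 dst[0x0c+5] := {0xed,0x40,0x50,0xaa,0x61}
#3 dst[0x02+3] := {0x70,0x5a,0x72}
#4 dst[0x09+8] := {0x61,0x7b,0xb3,0x49,0xf3,0x83,0xbe,0x00}
query mem[0x0f]=0xbe, mem[0x00]=0x21, mem[0x18]=0x7b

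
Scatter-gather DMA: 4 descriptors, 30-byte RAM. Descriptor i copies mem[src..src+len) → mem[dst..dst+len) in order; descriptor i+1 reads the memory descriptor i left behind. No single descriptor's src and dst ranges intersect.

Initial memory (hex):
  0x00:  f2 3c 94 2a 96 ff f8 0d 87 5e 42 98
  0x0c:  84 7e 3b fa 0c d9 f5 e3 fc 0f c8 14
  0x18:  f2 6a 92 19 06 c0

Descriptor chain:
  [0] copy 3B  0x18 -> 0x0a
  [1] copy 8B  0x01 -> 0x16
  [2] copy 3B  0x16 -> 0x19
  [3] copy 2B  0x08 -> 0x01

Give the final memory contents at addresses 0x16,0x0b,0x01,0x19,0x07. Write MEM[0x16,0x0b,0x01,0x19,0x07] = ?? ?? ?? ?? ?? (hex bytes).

MEM[0x16,0x0b,0x01,0x19,0x07] = 3c 6a 87 3c 0d

[0] 0x18->0x0a len=3 : f2 6a 92
[1] 0x01->0x16 len=8 : 3c 94 2a 96 ff f8 0d 87
[2] 0x16->0x19 len=3 : 3c 94 2a
[3] 0x08->0x01 len=2 : 87 5e
query mem[0x16]=0x3c, mem[0x0b]=0x6a, mem[0x01]=0x87, mem[0x19]=0x3c, mem[0x07]=0x0d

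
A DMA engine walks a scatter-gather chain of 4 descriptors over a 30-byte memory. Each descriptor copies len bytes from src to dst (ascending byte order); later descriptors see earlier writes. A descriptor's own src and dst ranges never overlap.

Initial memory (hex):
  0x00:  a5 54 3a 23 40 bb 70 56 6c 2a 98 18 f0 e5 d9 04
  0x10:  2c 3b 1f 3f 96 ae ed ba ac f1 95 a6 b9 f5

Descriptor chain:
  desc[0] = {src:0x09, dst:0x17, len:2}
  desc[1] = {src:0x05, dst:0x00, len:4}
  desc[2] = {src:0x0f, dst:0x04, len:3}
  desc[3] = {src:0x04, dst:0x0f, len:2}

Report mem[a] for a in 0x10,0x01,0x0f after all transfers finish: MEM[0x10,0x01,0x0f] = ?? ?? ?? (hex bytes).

  after D0: wrote 2B at 0x17 = 2a98
  after D1: wrote 4B at 0x00 = bb70566c
  after D2: wrote 3B at 0x04 = 042c3b
  after D3: wrote 2B at 0x0f = 042c
query mem[0x10]=0x2c, mem[0x01]=0x70, mem[0x0f]=0x04

MEM[0x10,0x01,0x0f] = 2c 70 04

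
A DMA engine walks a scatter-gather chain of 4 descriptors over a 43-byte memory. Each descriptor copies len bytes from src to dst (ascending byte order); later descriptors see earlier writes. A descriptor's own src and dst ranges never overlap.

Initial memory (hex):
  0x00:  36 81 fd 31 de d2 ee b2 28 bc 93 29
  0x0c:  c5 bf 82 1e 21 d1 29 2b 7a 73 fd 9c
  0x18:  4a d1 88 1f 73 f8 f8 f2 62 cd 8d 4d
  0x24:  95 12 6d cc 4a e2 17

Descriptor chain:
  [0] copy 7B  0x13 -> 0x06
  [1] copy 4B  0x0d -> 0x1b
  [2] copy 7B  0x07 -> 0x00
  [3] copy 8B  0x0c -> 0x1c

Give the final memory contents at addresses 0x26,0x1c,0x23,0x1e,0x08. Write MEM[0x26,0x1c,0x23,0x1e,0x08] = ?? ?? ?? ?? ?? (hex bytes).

D0: mem[0x06..0x0c] <- [2b 7a 73 fd 9c 4a d1]
D1: mem[0x1b..0x1e] <- [bf 82 1e 21]
D2: mem[0x00..0x06] <- [7a 73 fd 9c 4a d1 bf]
D3: mem[0x1c..0x23] <- [d1 bf 82 1e 21 d1 29 2b]
query mem[0x26]=0x6d, mem[0x1c]=0xd1, mem[0x23]=0x2b, mem[0x1e]=0x82, mem[0x08]=0x73

MEM[0x26,0x1c,0x23,0x1e,0x08] = 6d d1 2b 82 73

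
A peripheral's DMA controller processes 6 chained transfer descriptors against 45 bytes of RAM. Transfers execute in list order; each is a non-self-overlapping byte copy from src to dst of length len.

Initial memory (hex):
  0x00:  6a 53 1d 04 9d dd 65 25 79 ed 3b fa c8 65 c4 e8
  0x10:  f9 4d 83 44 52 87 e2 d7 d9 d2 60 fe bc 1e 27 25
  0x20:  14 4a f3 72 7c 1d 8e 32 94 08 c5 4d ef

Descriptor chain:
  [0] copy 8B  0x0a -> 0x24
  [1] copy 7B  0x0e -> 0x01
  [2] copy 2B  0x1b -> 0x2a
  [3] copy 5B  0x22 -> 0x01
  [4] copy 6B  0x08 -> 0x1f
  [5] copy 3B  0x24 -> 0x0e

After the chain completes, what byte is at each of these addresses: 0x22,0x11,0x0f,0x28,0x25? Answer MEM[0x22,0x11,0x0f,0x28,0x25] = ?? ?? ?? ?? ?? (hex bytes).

MEM[0x22,0x11,0x0f,0x28,0x25] = fa 4d fa c4 fa

D0: mem[0x24..0x2b] <- [3b fa c8 65 c4 e8 f9 4d]
D1: mem[0x01..0x07] <- [c4 e8 f9 4d 83 44 52]
D2: mem[0x2a..0x2b] <- [fe bc]
D3: mem[0x01..0x05] <- [f3 72 3b fa c8]
D4: mem[0x1f..0x24] <- [79 ed 3b fa c8 65]
D5: mem[0x0e..0x10] <- [65 fa c8]
query mem[0x22]=0xfa, mem[0x11]=0x4d, mem[0x0f]=0xfa, mem[0x28]=0xc4, mem[0x25]=0xfa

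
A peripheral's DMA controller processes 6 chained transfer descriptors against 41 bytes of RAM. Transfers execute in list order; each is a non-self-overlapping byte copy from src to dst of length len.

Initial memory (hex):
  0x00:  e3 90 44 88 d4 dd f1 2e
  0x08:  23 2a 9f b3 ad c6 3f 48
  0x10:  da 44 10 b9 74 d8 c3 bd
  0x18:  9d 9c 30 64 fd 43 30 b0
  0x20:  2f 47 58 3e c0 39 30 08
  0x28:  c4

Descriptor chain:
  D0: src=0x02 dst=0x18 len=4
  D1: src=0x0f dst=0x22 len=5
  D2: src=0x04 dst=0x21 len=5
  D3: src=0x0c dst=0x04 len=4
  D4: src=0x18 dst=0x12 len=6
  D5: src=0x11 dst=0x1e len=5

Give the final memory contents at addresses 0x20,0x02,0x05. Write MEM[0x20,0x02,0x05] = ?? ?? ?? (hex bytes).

D0: mem[0x18..0x1b] <- [44 88 d4 dd]
D1: mem[0x22..0x26] <- [48 da 44 10 b9]
D2: mem[0x21..0x25] <- [d4 dd f1 2e 23]
D3: mem[0x04..0x07] <- [ad c6 3f 48]
D4: mem[0x12..0x17] <- [44 88 d4 dd fd 43]
D5: mem[0x1e..0x22] <- [44 44 88 d4 dd]
query mem[0x20]=0x88, mem[0x02]=0x44, mem[0x05]=0xc6

MEM[0x20,0x02,0x05] = 88 44 c6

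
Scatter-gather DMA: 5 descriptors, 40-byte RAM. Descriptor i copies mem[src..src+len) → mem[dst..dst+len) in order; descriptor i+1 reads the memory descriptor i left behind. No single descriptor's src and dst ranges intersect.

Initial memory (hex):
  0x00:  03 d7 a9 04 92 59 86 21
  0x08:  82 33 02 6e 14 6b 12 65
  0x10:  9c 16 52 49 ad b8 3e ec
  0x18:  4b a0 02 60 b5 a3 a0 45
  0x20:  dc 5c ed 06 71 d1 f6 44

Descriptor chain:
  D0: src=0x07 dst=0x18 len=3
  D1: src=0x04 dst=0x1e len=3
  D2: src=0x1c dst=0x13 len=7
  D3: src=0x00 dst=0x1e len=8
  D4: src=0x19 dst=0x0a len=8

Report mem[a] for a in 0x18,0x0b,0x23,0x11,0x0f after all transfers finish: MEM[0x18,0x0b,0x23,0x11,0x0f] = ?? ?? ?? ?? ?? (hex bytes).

D0: mem[0x18..0x1a] <- [21 82 33]
D1: mem[0x1e..0x20] <- [92 59 86]
D2: mem[0x13..0x19] <- [b5 a3 92 59 86 5c ed]
D3: mem[0x1e..0x25] <- [03 d7 a9 04 92 59 86 21]
D4: mem[0x0a..0x11] <- [ed 33 60 b5 a3 03 d7 a9]
query mem[0x18]=0x5c, mem[0x0b]=0x33, mem[0x23]=0x59, mem[0x11]=0xa9, mem[0x0f]=0x03

MEM[0x18,0x0b,0x23,0x11,0x0f] = 5c 33 59 a9 03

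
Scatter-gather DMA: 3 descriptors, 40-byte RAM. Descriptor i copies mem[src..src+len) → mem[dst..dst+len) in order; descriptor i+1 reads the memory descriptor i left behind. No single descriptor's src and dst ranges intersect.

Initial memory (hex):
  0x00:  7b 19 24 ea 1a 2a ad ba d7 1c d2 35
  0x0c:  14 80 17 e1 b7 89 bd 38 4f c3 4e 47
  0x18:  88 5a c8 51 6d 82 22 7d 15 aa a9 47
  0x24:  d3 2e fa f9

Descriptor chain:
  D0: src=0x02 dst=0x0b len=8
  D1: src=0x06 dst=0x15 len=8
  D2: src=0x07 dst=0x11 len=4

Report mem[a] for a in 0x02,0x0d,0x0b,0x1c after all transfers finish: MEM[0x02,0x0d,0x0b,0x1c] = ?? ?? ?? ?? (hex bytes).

D0: mem[0x0b..0x12] <- [24 ea 1a 2a ad ba d7 1c]
D1: mem[0x15..0x1c] <- [ad ba d7 1c d2 24 ea 1a]
D2: mem[0x11..0x14] <- [ba d7 1c d2]
query mem[0x02]=0x24, mem[0x0d]=0x1a, mem[0x0b]=0x24, mem[0x1c]=0x1a

MEM[0x02,0x0d,0x0b,0x1c] = 24 1a 24 1a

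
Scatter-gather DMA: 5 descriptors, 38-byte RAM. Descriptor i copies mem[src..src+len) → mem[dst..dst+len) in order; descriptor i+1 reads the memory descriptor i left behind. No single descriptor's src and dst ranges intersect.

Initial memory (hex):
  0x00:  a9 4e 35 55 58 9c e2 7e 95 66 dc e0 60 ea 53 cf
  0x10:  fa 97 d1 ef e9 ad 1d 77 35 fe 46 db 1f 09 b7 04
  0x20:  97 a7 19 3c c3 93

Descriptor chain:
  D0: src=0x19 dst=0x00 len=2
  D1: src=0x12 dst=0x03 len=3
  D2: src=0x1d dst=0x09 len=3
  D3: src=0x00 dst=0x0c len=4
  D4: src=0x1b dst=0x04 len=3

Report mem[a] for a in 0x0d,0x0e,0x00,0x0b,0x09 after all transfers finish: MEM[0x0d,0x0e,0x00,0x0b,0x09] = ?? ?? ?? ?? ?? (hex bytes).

D0: mem[0x00..0x01] <- [fe 46]
D1: mem[0x03..0x05] <- [d1 ef e9]
D2: mem[0x09..0x0b] <- [09 b7 04]
D3: mem[0x0c..0x0f] <- [fe 46 35 d1]
D4: mem[0x04..0x06] <- [db 1f 09]
query mem[0x0d]=0x46, mem[0x0e]=0x35, mem[0x00]=0xfe, mem[0x0b]=0x04, mem[0x09]=0x09

MEM[0x0d,0x0e,0x00,0x0b,0x09] = 46 35 fe 04 09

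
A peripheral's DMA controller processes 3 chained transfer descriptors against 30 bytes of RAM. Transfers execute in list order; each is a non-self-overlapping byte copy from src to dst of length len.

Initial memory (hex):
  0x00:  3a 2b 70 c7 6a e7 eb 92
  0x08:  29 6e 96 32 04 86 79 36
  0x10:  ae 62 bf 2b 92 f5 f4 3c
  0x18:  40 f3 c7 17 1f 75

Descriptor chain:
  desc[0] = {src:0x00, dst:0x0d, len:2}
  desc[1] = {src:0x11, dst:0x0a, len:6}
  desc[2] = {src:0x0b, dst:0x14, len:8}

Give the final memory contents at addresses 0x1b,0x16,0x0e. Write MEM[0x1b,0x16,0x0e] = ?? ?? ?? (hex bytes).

MEM[0x1b,0x16,0x0e] = bf 92 f5

  after D0: wrote 2B at 0x0d = 3a2b
  after D1: wrote 6B at 0x0a = 62bf2b92f5f4
  after D2: wrote 8B at 0x14 = bf2b92f5f4ae62bf
query mem[0x1b]=0xbf, mem[0x16]=0x92, mem[0x0e]=0xf5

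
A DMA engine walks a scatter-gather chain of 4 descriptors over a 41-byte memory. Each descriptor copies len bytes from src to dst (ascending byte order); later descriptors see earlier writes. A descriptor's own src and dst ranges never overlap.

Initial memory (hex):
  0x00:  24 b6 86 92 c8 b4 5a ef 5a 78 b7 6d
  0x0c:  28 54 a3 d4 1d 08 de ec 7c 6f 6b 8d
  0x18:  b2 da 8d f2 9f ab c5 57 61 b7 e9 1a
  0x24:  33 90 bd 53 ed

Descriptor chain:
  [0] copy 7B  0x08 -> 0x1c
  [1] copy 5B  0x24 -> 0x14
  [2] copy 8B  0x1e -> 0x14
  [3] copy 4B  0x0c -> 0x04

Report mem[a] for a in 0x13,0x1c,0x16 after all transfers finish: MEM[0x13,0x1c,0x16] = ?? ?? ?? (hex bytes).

  after D0: wrote 7B at 0x1c = 5a78b76d2854a3
  after D1: wrote 5B at 0x14 = 3390bd53ed
  after D2: wrote 8B at 0x14 = b76d2854a31a3390
  after D3: wrote 4B at 0x04 = 2854a3d4
query mem[0x13]=0xec, mem[0x1c]=0x5a, mem[0x16]=0x28

MEM[0x13,0x1c,0x16] = ec 5a 28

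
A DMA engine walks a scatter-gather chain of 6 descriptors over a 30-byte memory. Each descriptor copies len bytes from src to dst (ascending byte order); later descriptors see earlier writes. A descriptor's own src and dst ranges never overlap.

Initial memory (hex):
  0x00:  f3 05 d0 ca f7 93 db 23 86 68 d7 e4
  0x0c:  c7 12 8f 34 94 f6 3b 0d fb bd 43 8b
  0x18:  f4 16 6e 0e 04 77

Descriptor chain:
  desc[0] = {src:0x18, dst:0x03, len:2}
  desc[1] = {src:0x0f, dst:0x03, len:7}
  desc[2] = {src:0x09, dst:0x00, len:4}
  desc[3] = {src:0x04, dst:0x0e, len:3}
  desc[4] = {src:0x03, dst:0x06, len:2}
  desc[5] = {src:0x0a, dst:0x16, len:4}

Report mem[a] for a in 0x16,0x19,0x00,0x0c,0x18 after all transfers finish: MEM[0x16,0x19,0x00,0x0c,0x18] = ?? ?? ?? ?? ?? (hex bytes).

#0 dst[0x03+2] := {0xf4,0x16}
#1 dst[0x03+7] := {0x34,0x94,0xf6,0x3b,0x0d,0xfb,0xbd}
#2 dst[0x00+4] := {0xbd,0xd7,0xe4,0xc7}
#3 dst[0x0e+3] := {0x94,0xf6,0x3b}
#4 dst[0x06+2] := {0xc7,0x94}
#5 dst[0x16+4] := {0xd7,0xe4,0xc7,0x12}
query mem[0x16]=0xd7, mem[0x19]=0x12, mem[0x00]=0xbd, mem[0x0c]=0xc7, mem[0x18]=0xc7

MEM[0x16,0x19,0x00,0x0c,0x18] = d7 12 bd c7 c7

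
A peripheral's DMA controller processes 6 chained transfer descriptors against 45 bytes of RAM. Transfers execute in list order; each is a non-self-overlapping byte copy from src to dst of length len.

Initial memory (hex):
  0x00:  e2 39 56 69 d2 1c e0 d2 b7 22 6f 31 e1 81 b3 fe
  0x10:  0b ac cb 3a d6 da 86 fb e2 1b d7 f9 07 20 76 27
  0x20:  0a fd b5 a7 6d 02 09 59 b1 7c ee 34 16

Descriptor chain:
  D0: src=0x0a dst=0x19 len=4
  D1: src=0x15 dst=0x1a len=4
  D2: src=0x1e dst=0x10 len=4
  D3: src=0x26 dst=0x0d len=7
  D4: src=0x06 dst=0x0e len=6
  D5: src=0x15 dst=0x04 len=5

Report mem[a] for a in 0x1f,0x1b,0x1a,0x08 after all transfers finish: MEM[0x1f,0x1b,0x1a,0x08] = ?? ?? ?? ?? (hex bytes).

MEM[0x1f,0x1b,0x1a,0x08] = 27 86 da 6f

[0] 0x0a->0x19 len=4 : 6f 31 e1 81
[1] 0x15->0x1a len=4 : da 86 fb e2
[2] 0x1e->0x10 len=4 : 76 27 0a fd
[3] 0x26->0x0d len=7 : 09 59 b1 7c ee 34 16
[4] 0x06->0x0e len=6 : e0 d2 b7 22 6f 31
[5] 0x15->0x04 len=5 : da 86 fb e2 6f
query mem[0x1f]=0x27, mem[0x1b]=0x86, mem[0x1a]=0xda, mem[0x08]=0x6f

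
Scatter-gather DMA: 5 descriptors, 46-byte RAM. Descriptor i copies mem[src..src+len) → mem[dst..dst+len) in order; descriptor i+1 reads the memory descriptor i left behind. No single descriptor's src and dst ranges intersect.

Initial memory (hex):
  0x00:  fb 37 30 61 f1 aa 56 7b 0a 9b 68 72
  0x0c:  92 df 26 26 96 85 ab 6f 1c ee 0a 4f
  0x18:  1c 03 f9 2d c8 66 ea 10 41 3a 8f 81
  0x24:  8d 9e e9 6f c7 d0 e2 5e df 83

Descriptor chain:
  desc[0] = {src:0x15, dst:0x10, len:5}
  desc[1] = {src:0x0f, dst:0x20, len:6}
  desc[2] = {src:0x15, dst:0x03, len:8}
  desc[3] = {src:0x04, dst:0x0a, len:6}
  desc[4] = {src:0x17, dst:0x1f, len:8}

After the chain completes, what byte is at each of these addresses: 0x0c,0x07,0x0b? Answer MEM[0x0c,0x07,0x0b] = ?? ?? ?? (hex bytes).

MEM[0x0c,0x07,0x0b] = 1c 03 4f

[0] 0x15->0x10 len=5 : ee 0a 4f 1c 03
[1] 0x0f->0x20 len=6 : 26 ee 0a 4f 1c 03
[2] 0x15->0x03 len=8 : ee 0a 4f 1c 03 f9 2d c8
[3] 0x04->0x0a len=6 : 0a 4f 1c 03 f9 2d
[4] 0x17->0x1f len=8 : 4f 1c 03 f9 2d c8 66 ea
query mem[0x0c]=0x1c, mem[0x07]=0x03, mem[0x0b]=0x4f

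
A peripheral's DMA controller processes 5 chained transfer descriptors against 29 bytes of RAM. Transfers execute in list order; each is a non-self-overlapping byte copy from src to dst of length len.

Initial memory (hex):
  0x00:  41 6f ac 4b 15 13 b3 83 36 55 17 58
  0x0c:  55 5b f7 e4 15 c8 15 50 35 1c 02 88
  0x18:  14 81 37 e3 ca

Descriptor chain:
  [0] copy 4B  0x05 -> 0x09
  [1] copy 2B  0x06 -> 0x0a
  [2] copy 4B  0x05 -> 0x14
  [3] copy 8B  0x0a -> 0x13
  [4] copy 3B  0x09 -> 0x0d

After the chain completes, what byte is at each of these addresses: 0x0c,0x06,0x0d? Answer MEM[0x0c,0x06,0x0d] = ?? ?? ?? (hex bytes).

MEM[0x0c,0x06,0x0d] = 36 b3 13

  after D0: wrote 4B at 0x09 = 13b38336
  after D1: wrote 2B at 0x0a = b383
  after D2: wrote 4B at 0x14 = 13b38336
  after D3: wrote 8B at 0x13 = b383365bf7e415c8
  after D4: wrote 3B at 0x0d = 13b383
query mem[0x0c]=0x36, mem[0x06]=0xb3, mem[0x0d]=0x13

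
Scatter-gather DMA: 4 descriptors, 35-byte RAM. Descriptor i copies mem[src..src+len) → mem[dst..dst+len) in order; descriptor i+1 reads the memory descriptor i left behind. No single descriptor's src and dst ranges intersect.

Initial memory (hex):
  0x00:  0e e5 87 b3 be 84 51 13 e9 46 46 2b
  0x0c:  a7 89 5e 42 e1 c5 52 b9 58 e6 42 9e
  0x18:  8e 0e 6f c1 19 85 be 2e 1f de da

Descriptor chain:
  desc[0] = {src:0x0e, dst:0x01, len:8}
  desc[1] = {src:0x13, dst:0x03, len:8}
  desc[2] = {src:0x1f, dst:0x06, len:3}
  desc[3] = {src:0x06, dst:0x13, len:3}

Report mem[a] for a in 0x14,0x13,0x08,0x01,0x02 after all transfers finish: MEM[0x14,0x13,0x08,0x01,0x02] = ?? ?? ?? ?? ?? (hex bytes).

MEM[0x14,0x13,0x08,0x01,0x02] = 1f 2e de 5e 42

  after D0: wrote 8B at 0x01 = 5e42e1c552b958e6
  after D1: wrote 8B at 0x03 = b958e6429e8e0e6f
  after D2: wrote 3B at 0x06 = 2e1fde
  after D3: wrote 3B at 0x13 = 2e1fde
query mem[0x14]=0x1f, mem[0x13]=0x2e, mem[0x08]=0xde, mem[0x01]=0x5e, mem[0x02]=0x42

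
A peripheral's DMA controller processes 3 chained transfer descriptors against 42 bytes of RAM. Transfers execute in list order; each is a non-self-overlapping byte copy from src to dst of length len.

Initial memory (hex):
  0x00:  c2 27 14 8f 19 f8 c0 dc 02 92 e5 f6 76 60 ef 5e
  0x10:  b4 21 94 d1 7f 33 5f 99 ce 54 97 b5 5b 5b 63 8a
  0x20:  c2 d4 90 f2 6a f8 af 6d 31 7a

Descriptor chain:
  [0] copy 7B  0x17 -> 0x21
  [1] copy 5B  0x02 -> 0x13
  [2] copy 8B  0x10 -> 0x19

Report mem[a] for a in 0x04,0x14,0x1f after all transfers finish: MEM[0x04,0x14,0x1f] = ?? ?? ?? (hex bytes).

  after D0: wrote 7B at 0x21 = 99ce5497b55b5b
  after D1: wrote 5B at 0x13 = 148f19f8c0
  after D2: wrote 8B at 0x19 = b42194148f19f8c0
query mem[0x04]=0x19, mem[0x14]=0x8f, mem[0x1f]=0xf8

MEM[0x04,0x14,0x1f] = 19 8f f8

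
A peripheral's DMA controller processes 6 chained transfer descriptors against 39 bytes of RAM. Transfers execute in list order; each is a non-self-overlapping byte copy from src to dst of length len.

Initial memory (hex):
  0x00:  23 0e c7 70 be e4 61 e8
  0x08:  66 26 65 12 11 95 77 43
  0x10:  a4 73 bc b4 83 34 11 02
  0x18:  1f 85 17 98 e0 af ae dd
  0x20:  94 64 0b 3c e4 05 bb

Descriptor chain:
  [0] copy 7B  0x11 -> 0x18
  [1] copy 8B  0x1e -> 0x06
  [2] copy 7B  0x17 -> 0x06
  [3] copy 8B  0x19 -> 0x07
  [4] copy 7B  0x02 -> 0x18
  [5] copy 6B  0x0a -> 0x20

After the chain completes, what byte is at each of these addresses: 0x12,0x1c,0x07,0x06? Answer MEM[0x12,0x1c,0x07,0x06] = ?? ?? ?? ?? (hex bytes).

MEM[0x12,0x1c,0x07,0x06] = bc 02 bc 02

#0 dst[0x18+7] := {0x73,0xbc,0xb4,0x83,0x34,0x11,0x02}
#1 dst[0x06+8] := {0x02,0xdd,0x94,0x64,0x0b,0x3c,0xe4,0x05}
#2 dst[0x06+7] := {0x02,0x73,0xbc,0xb4,0x83,0x34,0x11}
#3 dst[0x07+8] := {0xbc,0xb4,0x83,0x34,0x11,0x02,0xdd,0x94}
#4 dst[0x18+7] := {0xc7,0x70,0xbe,0xe4,0x02,0xbc,0xb4}
#5 dst[0x20+6] := {0x34,0x11,0x02,0xdd,0x94,0x43}
query mem[0x12]=0xbc, mem[0x1c]=0x02, mem[0x07]=0xbc, mem[0x06]=0x02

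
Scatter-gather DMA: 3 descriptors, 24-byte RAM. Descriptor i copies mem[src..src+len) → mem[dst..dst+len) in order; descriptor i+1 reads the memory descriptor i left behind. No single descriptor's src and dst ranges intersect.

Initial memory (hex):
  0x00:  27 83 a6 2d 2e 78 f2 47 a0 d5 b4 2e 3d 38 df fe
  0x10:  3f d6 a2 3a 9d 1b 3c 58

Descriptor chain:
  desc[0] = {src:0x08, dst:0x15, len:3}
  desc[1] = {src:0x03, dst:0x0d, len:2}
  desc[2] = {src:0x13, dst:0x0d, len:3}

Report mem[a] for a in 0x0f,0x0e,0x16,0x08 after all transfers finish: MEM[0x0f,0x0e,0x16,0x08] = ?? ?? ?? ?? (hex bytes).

D0: mem[0x15..0x17] <- [a0 d5 b4]
D1: mem[0x0d..0x0e] <- [2d 2e]
D2: mem[0x0d..0x0f] <- [3a 9d a0]
query mem[0x0f]=0xa0, mem[0x0e]=0x9d, mem[0x16]=0xd5, mem[0x08]=0xa0

MEM[0x0f,0x0e,0x16,0x08] = a0 9d d5 a0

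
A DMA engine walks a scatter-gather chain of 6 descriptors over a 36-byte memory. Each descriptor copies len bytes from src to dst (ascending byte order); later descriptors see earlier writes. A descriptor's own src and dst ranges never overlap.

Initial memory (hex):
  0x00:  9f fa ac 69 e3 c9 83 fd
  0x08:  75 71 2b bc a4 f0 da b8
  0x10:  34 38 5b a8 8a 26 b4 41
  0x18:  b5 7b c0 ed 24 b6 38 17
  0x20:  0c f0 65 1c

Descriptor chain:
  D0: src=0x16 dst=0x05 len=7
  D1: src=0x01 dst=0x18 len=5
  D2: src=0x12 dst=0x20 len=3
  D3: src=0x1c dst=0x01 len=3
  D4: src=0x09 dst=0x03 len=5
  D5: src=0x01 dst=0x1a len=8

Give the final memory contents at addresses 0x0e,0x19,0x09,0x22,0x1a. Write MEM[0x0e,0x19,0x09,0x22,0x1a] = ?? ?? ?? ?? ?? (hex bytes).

D0: mem[0x05..0x0b] <- [b4 41 b5 7b c0 ed 24]
D1: mem[0x18..0x1c] <- [fa ac 69 e3 b4]
D2: mem[0x20..0x22] <- [5b a8 8a]
D3: mem[0x01..0x03] <- [b4 b6 38]
D4: mem[0x03..0x07] <- [c0 ed 24 a4 f0]
D5: mem[0x1a..0x21] <- [b4 b6 c0 ed 24 a4 f0 7b]
query mem[0x0e]=0xda, mem[0x19]=0xac, mem[0x09]=0xc0, mem[0x22]=0x8a, mem[0x1a]=0xb4

MEM[0x0e,0x19,0x09,0x22,0x1a] = da ac c0 8a b4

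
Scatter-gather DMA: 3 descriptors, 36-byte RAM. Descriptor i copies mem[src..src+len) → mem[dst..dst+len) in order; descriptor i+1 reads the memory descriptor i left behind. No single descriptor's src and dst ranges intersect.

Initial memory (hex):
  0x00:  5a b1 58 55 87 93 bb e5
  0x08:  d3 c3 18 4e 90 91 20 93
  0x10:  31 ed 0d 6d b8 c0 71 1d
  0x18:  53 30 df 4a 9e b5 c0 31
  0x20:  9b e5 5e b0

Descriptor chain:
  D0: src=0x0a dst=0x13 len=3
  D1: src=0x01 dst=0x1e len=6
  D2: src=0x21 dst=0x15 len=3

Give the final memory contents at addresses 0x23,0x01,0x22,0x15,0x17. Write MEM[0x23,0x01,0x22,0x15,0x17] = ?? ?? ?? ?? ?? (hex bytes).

D0: mem[0x13..0x15] <- [18 4e 90]
D1: mem[0x1e..0x23] <- [b1 58 55 87 93 bb]
D2: mem[0x15..0x17] <- [87 93 bb]
query mem[0x23]=0xbb, mem[0x01]=0xb1, mem[0x22]=0x93, mem[0x15]=0x87, mem[0x17]=0xbb

MEM[0x23,0x01,0x22,0x15,0x17] = bb b1 93 87 bb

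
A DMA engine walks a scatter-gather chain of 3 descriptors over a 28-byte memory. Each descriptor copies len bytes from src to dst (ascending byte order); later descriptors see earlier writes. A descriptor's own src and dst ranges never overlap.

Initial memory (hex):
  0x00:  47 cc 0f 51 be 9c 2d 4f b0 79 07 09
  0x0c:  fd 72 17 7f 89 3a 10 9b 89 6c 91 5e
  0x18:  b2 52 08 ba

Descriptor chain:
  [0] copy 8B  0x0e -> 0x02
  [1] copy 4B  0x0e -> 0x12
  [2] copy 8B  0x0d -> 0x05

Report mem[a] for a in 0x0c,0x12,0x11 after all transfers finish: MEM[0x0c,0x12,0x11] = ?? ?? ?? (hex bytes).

D0: mem[0x02..0x09] <- [17 7f 89 3a 10 9b 89 6c]
D1: mem[0x12..0x15] <- [17 7f 89 3a]
D2: mem[0x05..0x0c] <- [72 17 7f 89 3a 17 7f 89]
query mem[0x0c]=0x89, mem[0x12]=0x17, mem[0x11]=0x3a

MEM[0x0c,0x12,0x11] = 89 17 3a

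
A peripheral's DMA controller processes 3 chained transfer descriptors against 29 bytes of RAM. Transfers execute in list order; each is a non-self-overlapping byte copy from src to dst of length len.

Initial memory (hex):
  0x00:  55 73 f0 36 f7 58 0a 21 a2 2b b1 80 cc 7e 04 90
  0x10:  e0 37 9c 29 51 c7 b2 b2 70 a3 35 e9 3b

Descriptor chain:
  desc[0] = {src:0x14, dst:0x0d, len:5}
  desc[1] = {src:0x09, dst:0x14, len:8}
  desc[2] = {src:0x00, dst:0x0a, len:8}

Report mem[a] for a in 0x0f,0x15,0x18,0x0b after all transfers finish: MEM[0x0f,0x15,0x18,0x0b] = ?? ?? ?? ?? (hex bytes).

  after D0: wrote 5B at 0x0d = 51c7b2b270
  after D1: wrote 8B at 0x14 = 2bb180cc51c7b2b2
  after D2: wrote 8B at 0x0a = 5573f036f7580a21
query mem[0x0f]=0x58, mem[0x15]=0xb1, mem[0x18]=0x51, mem[0x0b]=0x73

MEM[0x0f,0x15,0x18,0x0b] = 58 b1 51 73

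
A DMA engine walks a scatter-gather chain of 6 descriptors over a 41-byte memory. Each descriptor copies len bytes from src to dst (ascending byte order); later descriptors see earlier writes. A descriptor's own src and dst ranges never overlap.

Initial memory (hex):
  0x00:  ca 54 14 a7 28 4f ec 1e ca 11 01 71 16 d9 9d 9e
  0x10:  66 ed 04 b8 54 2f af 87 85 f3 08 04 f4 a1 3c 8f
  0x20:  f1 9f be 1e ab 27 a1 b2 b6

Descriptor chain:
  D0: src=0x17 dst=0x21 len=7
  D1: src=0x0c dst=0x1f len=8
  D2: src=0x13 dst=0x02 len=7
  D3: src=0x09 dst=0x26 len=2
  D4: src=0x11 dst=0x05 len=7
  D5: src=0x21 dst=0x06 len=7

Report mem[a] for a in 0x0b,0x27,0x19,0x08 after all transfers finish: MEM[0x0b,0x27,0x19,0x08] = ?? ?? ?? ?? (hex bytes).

MEM[0x0b,0x27,0x19,0x08] = 11 01 f3 66

D0: mem[0x21..0x27] <- [87 85 f3 08 04 f4 a1]
D1: mem[0x1f..0x26] <- [16 d9 9d 9e 66 ed 04 b8]
D2: mem[0x02..0x08] <- [b8 54 2f af 87 85 f3]
D3: mem[0x26..0x27] <- [11 01]
D4: mem[0x05..0x0b] <- [ed 04 b8 54 2f af 87]
D5: mem[0x06..0x0c] <- [9d 9e 66 ed 04 11 01]
query mem[0x0b]=0x11, mem[0x27]=0x01, mem[0x19]=0xf3, mem[0x08]=0x66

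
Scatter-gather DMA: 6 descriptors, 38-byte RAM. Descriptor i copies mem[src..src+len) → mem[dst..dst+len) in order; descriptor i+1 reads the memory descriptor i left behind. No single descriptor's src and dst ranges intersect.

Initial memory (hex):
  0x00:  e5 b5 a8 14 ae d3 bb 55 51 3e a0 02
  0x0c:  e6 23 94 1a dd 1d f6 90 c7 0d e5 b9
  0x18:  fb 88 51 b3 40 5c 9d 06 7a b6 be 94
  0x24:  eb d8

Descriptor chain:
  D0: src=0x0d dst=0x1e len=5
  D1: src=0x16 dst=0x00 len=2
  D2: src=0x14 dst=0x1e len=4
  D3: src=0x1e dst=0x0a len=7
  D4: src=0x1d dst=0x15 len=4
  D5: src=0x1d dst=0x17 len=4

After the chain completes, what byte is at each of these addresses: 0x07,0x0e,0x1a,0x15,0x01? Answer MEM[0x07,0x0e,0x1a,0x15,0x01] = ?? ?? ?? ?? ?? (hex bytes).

MEM[0x07,0x0e,0x1a,0x15,0x01] = 55 1d e5 5c b9

D0: mem[0x1e..0x22] <- [23 94 1a dd 1d]
D1: mem[0x00..0x01] <- [e5 b9]
D2: mem[0x1e..0x21] <- [c7 0d e5 b9]
D3: mem[0x0a..0x10] <- [c7 0d e5 b9 1d 94 eb]
D4: mem[0x15..0x18] <- [5c c7 0d e5]
D5: mem[0x17..0x1a] <- [5c c7 0d e5]
query mem[0x07]=0x55, mem[0x0e]=0x1d, mem[0x1a]=0xe5, mem[0x15]=0x5c, mem[0x01]=0xb9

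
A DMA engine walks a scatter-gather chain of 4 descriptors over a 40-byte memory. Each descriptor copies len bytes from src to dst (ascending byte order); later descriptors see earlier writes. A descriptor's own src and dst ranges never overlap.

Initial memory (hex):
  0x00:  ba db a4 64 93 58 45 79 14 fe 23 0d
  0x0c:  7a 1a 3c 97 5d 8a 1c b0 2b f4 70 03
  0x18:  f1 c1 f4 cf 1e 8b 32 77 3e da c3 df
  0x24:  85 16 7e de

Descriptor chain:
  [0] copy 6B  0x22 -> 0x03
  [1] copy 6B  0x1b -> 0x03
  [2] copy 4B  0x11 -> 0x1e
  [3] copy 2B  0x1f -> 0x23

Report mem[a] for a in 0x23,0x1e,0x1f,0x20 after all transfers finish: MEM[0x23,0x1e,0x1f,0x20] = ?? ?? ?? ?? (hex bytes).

MEM[0x23,0x1e,0x1f,0x20] = 1c 8a 1c b0

[0] 0x22->0x03 len=6 : c3 df 85 16 7e de
[1] 0x1b->0x03 len=6 : cf 1e 8b 32 77 3e
[2] 0x11->0x1e len=4 : 8a 1c b0 2b
[3] 0x1f->0x23 len=2 : 1c b0
query mem[0x23]=0x1c, mem[0x1e]=0x8a, mem[0x1f]=0x1c, mem[0x20]=0xb0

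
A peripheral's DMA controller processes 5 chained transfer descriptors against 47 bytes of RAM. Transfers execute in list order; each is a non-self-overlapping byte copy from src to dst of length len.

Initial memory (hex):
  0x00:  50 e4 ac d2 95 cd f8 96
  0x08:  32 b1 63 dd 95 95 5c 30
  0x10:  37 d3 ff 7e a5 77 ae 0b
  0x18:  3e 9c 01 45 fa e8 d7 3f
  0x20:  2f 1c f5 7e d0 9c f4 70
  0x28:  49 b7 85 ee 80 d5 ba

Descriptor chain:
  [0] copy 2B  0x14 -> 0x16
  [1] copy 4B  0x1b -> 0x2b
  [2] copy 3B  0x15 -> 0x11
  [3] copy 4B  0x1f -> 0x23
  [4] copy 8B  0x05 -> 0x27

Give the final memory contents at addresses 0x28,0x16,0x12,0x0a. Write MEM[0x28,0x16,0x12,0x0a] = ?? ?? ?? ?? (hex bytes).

[0] 0x14->0x16 len=2 : a5 77
[1] 0x1b->0x2b len=4 : 45 fa e8 d7
[2] 0x15->0x11 len=3 : 77 a5 77
[3] 0x1f->0x23 len=4 : 3f 2f 1c f5
[4] 0x05->0x27 len=8 : cd f8 96 32 b1 63 dd 95
query mem[0x28]=0xf8, mem[0x16]=0xa5, mem[0x12]=0xa5, mem[0x0a]=0x63

MEM[0x28,0x16,0x12,0x0a] = f8 a5 a5 63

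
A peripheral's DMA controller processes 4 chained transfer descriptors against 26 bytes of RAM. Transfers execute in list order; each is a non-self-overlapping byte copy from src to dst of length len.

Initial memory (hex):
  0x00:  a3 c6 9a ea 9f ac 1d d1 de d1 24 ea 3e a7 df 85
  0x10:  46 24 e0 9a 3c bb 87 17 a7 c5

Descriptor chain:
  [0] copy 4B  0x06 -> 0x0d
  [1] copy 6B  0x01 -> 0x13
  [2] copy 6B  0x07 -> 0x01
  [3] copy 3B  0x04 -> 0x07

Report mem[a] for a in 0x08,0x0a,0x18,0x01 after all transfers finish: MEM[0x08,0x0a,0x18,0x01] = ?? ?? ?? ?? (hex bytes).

MEM[0x08,0x0a,0x18,0x01] = ea 24 1d d1

D0: mem[0x0d..0x10] <- [1d d1 de d1]
D1: mem[0x13..0x18] <- [c6 9a ea 9f ac 1d]
D2: mem[0x01..0x06] <- [d1 de d1 24 ea 3e]
D3: mem[0x07..0x09] <- [24 ea 3e]
query mem[0x08]=0xea, mem[0x0a]=0x24, mem[0x18]=0x1d, mem[0x01]=0xd1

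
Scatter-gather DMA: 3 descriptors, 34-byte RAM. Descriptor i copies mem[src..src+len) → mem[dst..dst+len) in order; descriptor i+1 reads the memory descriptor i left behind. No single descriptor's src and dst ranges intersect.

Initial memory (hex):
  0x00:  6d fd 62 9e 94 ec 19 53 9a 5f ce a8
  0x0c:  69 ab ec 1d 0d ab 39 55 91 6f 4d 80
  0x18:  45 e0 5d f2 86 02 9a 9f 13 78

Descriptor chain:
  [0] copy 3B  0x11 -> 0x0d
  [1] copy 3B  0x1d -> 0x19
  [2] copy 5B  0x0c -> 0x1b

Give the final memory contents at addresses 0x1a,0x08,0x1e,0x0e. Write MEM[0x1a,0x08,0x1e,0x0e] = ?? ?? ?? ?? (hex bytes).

MEM[0x1a,0x08,0x1e,0x0e] = 9a 9a 55 39

[0] 0x11->0x0d len=3 : ab 39 55
[1] 0x1d->0x19 len=3 : 02 9a 9f
[2] 0x0c->0x1b len=5 : 69 ab 39 55 0d
query mem[0x1a]=0x9a, mem[0x08]=0x9a, mem[0x1e]=0x55, mem[0x0e]=0x39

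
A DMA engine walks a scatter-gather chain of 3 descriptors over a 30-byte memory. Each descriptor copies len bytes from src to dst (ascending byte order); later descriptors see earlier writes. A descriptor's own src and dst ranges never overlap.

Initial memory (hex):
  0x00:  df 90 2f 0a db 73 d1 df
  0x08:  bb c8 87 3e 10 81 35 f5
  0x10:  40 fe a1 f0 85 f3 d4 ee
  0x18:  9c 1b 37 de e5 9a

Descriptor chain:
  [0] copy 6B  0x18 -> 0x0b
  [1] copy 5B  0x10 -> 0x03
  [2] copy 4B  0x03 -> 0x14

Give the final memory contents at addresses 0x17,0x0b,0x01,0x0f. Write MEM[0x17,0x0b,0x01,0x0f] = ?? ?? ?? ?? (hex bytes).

D0: mem[0x0b..0x10] <- [9c 1b 37 de e5 9a]
D1: mem[0x03..0x07] <- [9a fe a1 f0 85]
D2: mem[0x14..0x17] <- [9a fe a1 f0]
query mem[0x17]=0xf0, mem[0x0b]=0x9c, mem[0x01]=0x90, mem[0x0f]=0xe5

MEM[0x17,0x0b,0x01,0x0f] = f0 9c 90 e5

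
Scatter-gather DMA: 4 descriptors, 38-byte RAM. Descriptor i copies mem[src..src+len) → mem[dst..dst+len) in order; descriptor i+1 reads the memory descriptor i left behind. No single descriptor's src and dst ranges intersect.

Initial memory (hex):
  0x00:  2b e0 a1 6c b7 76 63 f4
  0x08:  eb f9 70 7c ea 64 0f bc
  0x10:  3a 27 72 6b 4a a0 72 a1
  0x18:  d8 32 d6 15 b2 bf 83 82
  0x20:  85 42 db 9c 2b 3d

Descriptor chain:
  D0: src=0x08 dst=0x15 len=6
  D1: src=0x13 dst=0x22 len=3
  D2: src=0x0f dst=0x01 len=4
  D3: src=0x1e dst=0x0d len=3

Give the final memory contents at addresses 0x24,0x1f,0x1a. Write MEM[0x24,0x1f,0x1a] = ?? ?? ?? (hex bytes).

#0 dst[0x15+6] := {0xeb,0xf9,0x70,0x7c,0xea,0x64}
#1 dst[0x22+3] := {0x6b,0x4a,0xeb}
#2 dst[0x01+4] := {0xbc,0x3a,0x27,0x72}
#3 dst[0x0d+3] := {0x83,0x82,0x85}
query mem[0x24]=0xeb, mem[0x1f]=0x82, mem[0x1a]=0x64

MEM[0x24,0x1f,0x1a] = eb 82 64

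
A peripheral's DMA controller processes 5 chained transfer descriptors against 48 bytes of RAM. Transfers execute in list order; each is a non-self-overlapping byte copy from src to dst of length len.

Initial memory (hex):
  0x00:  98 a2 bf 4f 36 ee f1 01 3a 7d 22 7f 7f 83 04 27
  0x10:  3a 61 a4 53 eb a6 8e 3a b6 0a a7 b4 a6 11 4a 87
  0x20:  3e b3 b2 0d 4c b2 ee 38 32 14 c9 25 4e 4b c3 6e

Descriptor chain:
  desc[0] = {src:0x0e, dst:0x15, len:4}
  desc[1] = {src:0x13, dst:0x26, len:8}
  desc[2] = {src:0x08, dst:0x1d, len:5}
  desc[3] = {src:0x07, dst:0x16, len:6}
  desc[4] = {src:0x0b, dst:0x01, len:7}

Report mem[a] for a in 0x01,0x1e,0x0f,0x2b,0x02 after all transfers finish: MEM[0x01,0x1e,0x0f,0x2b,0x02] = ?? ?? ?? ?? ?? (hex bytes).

MEM[0x01,0x1e,0x0f,0x2b,0x02] = 7f 7d 27 61 7f

#0 dst[0x15+4] := {0x04,0x27,0x3a,0x61}
#1 dst[0x26+8] := {0x53,0xeb,0x04,0x27,0x3a,0x61,0x0a,0xa7}
#2 dst[0x1d+5] := {0x3a,0x7d,0x22,0x7f,0x7f}
#3 dst[0x16+6] := {0x01,0x3a,0x7d,0x22,0x7f,0x7f}
#4 dst[0x01+7] := {0x7f,0x7f,0x83,0x04,0x27,0x3a,0x61}
query mem[0x01]=0x7f, mem[0x1e]=0x7d, mem[0x0f]=0x27, mem[0x2b]=0x61, mem[0x02]=0x7f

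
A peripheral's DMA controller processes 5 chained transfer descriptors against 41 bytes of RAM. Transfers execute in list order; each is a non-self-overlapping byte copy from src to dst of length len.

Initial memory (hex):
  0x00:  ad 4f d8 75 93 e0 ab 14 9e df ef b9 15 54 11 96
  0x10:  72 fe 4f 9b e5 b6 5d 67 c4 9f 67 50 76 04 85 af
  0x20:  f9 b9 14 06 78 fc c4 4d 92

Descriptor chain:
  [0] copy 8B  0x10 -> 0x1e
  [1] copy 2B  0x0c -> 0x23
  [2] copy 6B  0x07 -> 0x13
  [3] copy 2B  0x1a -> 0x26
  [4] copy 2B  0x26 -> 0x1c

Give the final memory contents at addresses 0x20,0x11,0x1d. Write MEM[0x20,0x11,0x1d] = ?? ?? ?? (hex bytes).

D0: mem[0x1e..0x25] <- [72 fe 4f 9b e5 b6 5d 67]
D1: mem[0x23..0x24] <- [15 54]
D2: mem[0x13..0x18] <- [14 9e df ef b9 15]
D3: mem[0x26..0x27] <- [67 50]
D4: mem[0x1c..0x1d] <- [67 50]
query mem[0x20]=0x4f, mem[0x11]=0xfe, mem[0x1d]=0x50

MEM[0x20,0x11,0x1d] = 4f fe 50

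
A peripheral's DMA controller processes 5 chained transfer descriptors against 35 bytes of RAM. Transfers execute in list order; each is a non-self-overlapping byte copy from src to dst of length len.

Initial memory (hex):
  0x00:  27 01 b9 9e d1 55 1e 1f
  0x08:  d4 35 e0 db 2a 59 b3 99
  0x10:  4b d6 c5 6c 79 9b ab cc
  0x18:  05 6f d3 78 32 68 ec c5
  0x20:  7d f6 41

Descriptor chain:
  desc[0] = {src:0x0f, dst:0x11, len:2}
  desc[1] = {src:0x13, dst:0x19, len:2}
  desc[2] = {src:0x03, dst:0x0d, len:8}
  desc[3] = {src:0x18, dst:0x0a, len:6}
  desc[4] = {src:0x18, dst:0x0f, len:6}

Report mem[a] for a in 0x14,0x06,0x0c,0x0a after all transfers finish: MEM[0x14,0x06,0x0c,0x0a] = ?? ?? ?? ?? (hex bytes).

#0 dst[0x11+2] := {0x99,0x4b}
#1 dst[0x19+2] := {0x6c,0x79}
#2 dst[0x0d+8] := {0x9e,0xd1,0x55,0x1e,0x1f,0xd4,0x35,0xe0}
#3 dst[0x0a+6] := {0x05,0x6c,0x79,0x78,0x32,0x68}
#4 dst[0x0f+6] := {0x05,0x6c,0x79,0x78,0x32,0x68}
query mem[0x14]=0x68, mem[0x06]=0x1e, mem[0x0c]=0x79, mem[0x0a]=0x05

MEM[0x14,0x06,0x0c,0x0a] = 68 1e 79 05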